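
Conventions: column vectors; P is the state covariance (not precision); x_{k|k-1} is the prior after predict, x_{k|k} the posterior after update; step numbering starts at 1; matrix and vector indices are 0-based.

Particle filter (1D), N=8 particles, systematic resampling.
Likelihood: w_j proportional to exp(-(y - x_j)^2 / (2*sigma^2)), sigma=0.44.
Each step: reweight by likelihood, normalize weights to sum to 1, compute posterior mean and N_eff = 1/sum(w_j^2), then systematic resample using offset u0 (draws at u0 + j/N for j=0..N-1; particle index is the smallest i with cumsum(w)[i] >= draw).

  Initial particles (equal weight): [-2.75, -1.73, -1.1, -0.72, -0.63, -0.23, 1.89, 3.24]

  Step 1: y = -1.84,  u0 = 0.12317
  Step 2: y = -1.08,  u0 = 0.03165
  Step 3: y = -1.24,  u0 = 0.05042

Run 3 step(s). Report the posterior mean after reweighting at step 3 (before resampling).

post_mean = -1.4045

step 1: w=[0.0846, 0.6956, 0.1745, 0.0281, 0.0164, 0.0009, 0.0000, 0.0000]  mean=-1.6586  Neff=1.9138  idx=[1, 1, 1, 1, 1, 1, 2, 4]
step 2: w=[0.0931, 0.0931, 0.0931, 0.0931, 0.0931, 0.0931, 0.2770, 0.1643]  mean=-1.3747  Neff=6.4207  idx=[0, 1, 3, 4, 5, 6, 6, 7]
step 3: w=[0.1082, 0.1082, 0.1082, 0.1082, 0.1082, 0.1912, 0.1912, 0.0769]  mean=-1.4045  Neff=7.2737  idx=[0, 1, 2, 3, 5, 5, 6, 7]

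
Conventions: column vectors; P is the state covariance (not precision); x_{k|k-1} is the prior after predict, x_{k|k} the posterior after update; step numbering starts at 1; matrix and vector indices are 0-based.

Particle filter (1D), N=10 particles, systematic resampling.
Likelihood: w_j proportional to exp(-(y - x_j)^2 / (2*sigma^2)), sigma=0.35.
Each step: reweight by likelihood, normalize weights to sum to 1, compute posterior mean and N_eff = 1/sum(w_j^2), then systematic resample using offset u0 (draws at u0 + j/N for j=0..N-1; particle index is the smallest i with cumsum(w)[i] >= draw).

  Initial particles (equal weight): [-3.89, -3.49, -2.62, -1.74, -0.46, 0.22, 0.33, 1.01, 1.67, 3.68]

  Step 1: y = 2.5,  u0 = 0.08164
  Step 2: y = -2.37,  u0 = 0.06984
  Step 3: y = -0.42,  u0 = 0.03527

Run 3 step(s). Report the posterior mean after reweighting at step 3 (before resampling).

post_mean = 1.6700

step 1: w=[0.0000, 0.0000, 0.0000, 0.0000, 0.0000, 0.0000, 0.0000, 0.0018, 0.9447, 0.0535]  mean=1.7763  Neff=1.1169  idx=[8, 8, 8, 8, 8, 8, 8, 8, 8, 9]
step 2: w=[0.1111, 0.1111, 0.1111, 0.1111, 0.1111, 0.1111, 0.1111, 0.1111, 0.1111, 0.0000]  mean=1.6700  Neff=9.0000  idx=[0, 1, 2, 3, 4, 5, 6, 6, 7, 8]
step 3: w=[0.1000, 0.1000, 0.1000, 0.1000, 0.1000, 0.1000, 0.1000, 0.1000, 0.1000, 0.1000]  mean=1.6700  Neff=10.0000  idx=[0, 1, 2, 3, 4, 5, 6, 7, 8, 9]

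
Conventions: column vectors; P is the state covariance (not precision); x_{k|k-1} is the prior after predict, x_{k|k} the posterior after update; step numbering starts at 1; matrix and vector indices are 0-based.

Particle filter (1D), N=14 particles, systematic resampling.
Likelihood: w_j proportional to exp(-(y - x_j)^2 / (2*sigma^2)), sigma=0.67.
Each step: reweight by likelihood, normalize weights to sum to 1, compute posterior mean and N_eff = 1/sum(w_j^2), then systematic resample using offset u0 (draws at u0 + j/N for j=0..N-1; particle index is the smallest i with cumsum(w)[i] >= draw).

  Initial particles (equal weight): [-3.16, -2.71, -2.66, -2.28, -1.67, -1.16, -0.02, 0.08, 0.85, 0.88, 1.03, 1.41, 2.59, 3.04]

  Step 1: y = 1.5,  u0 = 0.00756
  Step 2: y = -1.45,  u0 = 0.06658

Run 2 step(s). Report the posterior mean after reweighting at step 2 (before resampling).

step 1: w=[0.0000, 0.0000, 0.0000, 0.0000, 0.0000, 0.0001, 0.0214, 0.0297, 0.1750, 0.1826, 0.2191, 0.2777, 0.0746, 0.0200]  mean=1.1823  Neff=5.0931  idx=[6, 8, 8, 8, 9, 9, 10, 10, 10, 11, 11, 11, 11, 12]
step 2: w=[0.8604, 0.0232, 0.0232, 0.0232, 0.0198, 0.0198, 0.0089, 0.0089, 0.0089, 0.0009, 0.0009, 0.0009, 0.0009, 0.0000]  mean=0.1095  Neff=1.3460  idx=[0, 0, 0, 0, 0, 0, 0, 0, 0, 0, 0, 0, 3, 8]

post_mean = 0.1095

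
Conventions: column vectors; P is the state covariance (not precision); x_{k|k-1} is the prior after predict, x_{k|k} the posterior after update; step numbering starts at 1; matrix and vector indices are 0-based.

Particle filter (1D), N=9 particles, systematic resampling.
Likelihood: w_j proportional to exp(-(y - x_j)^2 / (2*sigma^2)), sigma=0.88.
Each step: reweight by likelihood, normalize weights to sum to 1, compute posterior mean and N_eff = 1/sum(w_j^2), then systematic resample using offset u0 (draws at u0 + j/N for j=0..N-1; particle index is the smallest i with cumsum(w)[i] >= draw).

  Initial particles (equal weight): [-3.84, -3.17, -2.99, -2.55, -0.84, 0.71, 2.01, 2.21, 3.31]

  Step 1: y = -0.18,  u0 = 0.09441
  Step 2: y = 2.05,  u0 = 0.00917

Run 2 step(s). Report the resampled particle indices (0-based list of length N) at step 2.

resampled_idx = [3, 5, 6, 7, 7, 8, 8, 8, 8]

step 1: w=[0.0001, 0.0021, 0.0042, 0.0182, 0.5166, 0.4104, 0.0309, 0.0171, 0.0003]  mean=-0.1078  Neff=2.2886  idx=[4, 4, 4, 4, 4, 5, 5, 5, 7]
step 2: w=[0.0023, 0.0023, 0.0023, 0.0023, 0.0023, 0.1611, 0.1611, 0.1611, 0.5051]  mean=1.4495  Neff=3.0032  idx=[3, 5, 6, 7, 7, 8, 8, 8, 8]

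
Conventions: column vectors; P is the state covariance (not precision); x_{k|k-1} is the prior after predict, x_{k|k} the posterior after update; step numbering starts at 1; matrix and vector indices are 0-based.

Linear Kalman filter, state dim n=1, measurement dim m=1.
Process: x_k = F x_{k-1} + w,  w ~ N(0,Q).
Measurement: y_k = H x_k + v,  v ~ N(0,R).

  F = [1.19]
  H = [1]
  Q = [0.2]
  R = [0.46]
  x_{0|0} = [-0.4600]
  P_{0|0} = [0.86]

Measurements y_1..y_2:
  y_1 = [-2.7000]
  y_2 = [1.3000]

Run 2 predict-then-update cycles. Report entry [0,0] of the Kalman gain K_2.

K[0,0] = 0.6006

step 1: x^-=[-0.5474]  P^-=[1.4178]  S=[1.8778]  K=[0.7550]  nu=[-2.1526]  x^+=[-2.1727]  P^+=[0.3473]
step 2: x^-=[-2.5855]  P^-=[0.6918]  S=[1.1518]  K=[0.6006]  nu=[3.8855]  x^+=[-0.2517]  P^+=[0.2763]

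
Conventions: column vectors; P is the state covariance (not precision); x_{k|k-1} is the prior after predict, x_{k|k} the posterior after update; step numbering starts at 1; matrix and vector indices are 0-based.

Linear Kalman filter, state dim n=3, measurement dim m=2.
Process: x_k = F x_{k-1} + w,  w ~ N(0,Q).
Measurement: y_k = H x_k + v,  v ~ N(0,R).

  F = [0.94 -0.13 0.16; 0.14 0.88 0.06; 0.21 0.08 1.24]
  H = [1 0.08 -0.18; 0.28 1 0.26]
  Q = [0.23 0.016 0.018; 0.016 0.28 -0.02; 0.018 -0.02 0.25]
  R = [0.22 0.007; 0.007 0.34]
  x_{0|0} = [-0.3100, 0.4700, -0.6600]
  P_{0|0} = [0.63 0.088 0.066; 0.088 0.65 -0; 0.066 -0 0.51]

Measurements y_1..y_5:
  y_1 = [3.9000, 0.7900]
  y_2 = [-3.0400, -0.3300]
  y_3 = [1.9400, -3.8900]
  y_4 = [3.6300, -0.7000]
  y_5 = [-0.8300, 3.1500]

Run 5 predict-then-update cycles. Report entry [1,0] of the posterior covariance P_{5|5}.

step 1: x^-=[-0.4581, 0.3306, -0.8459]  P^-=[0.8091 0.1058 0.3201; 0.1058 0.8203 0.1118; 0.3201 0.1118 1.1034]  S=[0.9685 0.4050; 0.4050 1.4624]  K=[0.7530 0.0757; -0.1076 0.6309; -0.0056 0.3355]  nu=[4.1794, 0.8076]  x^+=[2.7499, 0.3905, -0.5983]  P^+=[0.2054 -0.0746 0.1850; -0.0746 0.2820 -0.1823; 0.1850 -0.1823 0.9404]
step 2: x^-=[2.4384, 0.6927, -0.1332]  P^-=[0.5218 -0.0502 0.4875; -0.0502 0.4713 -0.1041; 0.4875 -0.1041 1.7644]  S=[0.6215 0.1756; 0.1756 0.9602]  K=[0.6606 0.1110; -0.1230 0.4705; 0.1217 0.4893]  nu=[-5.5578, -1.6709]  x^+=[-1.4187, 0.5901, -1.6270]  P^+=[0.2130 -0.1021 0.3262; -0.1021 0.2697 -0.3153; 0.3262 -0.3153 1.5045]
step 3: x^-=[-1.6706, 0.2230, -2.2682]  P^-=[0.5975 -0.0712 0.7888; -0.0712 0.4455 -0.1877; 0.7888 -0.1877 2.6783]  S=[0.6171 0.2070; 0.2070 0.9907]  K=[0.6741 0.1632; -0.1403 0.4095; 0.2427 0.6857]  nu=[3.1845, -3.0555]  x^+=[-0.0225, -1.4750, -3.5903]  P^+=[0.2451 -0.1315 0.4731; -0.1315 0.2909 -0.4455; 0.4731 -0.4455 2.1073]
step 4: x^-=[-0.4038, -1.5166, -4.5747]  P^-=[0.6984 -0.0931 1.1087; -0.0931 0.4462 -0.2615; 1.1087 -0.2615 3.6564]  S=[0.6333 0.2459; 0.2459 1.0614]  K=[0.6957 0.2069; -0.1595 0.3687; 0.3435 0.8622]  nu=[3.3317, 2.1191]  x^+=[2.3524, -1.2668, -1.6032]  P^+=[0.2757 -0.1588 0.6030; -0.1588 0.3147 -0.5615; 0.6030 -0.5615 2.6470]
step 5: x^-=[2.1194, -0.8816, -1.5953]  P^-=[0.7903 -0.1139 1.3932; -0.1139 0.4503 -0.3271; 1.3932 -0.3271 4.5316]  S=[0.6496 0.2798; 0.2798 1.1276]  K=[0.7133 0.2394; -0.1754 0.3392; 0.4193 0.9967]  nu=[-3.1660, 3.8530]  x^+=[0.7835, 0.9806, 0.9172]  P^+=[0.2995 -0.1802 0.7027; -0.1802 0.3339 -0.6514; 0.7027 -0.6514 3.0633]

P_post[1,0] = -0.1802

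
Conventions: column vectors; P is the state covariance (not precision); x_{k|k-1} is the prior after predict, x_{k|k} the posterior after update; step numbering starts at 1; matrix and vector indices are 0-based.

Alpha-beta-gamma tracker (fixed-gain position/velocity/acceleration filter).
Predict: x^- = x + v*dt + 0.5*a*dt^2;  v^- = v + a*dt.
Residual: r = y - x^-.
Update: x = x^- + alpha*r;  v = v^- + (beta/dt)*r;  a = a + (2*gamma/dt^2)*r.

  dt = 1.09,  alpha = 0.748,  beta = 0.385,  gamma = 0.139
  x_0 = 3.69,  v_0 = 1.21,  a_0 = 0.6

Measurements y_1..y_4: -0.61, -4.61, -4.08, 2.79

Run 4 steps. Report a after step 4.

a_post = 1.8053

step 1: x_pred=5.3653  r=-5.9753  x^+=0.8958  v^+=-0.2466  a^+=-0.7981
step 2: x_pred=0.1529  r=-4.7629  x^+=-3.4097  v^+=-2.7988  a^+=-1.9126
step 3: x_pred=-7.5967  r=3.5167  x^+=-4.9662  v^+=-3.6415  a^+=-1.0898
step 4: x_pred=-9.5828  r=12.3728  x^+=-0.3279  v^+=-0.4591  a^+=1.8053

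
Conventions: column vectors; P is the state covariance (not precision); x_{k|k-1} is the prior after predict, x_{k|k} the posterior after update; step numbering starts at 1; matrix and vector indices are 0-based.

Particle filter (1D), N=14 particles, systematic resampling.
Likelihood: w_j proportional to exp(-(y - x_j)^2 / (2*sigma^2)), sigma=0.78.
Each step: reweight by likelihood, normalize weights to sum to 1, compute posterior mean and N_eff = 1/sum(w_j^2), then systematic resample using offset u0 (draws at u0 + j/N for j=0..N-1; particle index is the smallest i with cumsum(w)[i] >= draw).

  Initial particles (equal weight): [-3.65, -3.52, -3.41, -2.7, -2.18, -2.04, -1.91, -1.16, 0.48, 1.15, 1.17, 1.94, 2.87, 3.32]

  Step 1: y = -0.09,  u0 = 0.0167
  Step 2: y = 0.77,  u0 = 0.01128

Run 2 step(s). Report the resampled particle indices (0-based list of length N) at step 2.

resampled_idx = [3, 4, 5, 6, 6, 7, 8, 8, 9, 10, 11, 11, 12, 13]

step 1: w=[0.0000, 0.0000, 0.0001, 0.0020, 0.0146, 0.0233, 0.0349, 0.2070, 0.4061, 0.1499, 0.1438, 0.0179, 0.0004, 0.0000]  mean=0.1798  Neff=3.9499  idx=[4, 7, 7, 7, 8, 8, 8, 8, 8, 8, 9, 9, 10, 10]
step 2: w=[0.0001, 0.0051, 0.0051, 0.0051, 0.1007, 0.1007, 0.1007, 0.1007, 0.1007, 0.1007, 0.0958, 0.0958, 0.0946, 0.0946]  mean=0.7138  Neff=10.2960  idx=[3, 4, 5, 6, 6, 7, 8, 8, 9, 10, 11, 11, 12, 13]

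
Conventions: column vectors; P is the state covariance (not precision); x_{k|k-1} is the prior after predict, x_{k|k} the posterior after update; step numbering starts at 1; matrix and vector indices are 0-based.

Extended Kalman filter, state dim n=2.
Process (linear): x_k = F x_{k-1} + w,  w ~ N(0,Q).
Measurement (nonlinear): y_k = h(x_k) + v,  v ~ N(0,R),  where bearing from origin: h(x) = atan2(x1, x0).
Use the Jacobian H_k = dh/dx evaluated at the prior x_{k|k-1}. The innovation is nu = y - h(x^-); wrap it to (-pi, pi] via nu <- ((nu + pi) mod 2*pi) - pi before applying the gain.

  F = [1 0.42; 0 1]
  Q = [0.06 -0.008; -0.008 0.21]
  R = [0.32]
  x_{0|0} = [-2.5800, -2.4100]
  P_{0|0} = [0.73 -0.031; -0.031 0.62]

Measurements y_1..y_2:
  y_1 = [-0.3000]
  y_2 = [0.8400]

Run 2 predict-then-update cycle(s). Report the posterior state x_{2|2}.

step 1: x^-=[-3.5922, -2.4100]  P^-=[0.8733 0.2214; 0.2214 0.8300]  H_jac=[0.1288 -0.1920]  S=[0.3541]  K=[0.1976; -0.3694]  nu=[2.2507]  x^+=[-3.1475, -3.2414]  P^+=[0.8595 0.2473; 0.2473 0.7817]
step 2: x^-=[-4.5089, -3.2414]  P^-=[1.2651 0.5676; 0.5676 0.9917]  H_jac=[0.1051 -0.1462]  S=[0.3377]  K=[0.1480; -0.2527]  nu=[-2.9249]  x^+=[-4.9418, -2.5024]  P^+=[1.2577 0.5802; 0.5802 0.9701]

x_post = [-4.9418, -2.5024]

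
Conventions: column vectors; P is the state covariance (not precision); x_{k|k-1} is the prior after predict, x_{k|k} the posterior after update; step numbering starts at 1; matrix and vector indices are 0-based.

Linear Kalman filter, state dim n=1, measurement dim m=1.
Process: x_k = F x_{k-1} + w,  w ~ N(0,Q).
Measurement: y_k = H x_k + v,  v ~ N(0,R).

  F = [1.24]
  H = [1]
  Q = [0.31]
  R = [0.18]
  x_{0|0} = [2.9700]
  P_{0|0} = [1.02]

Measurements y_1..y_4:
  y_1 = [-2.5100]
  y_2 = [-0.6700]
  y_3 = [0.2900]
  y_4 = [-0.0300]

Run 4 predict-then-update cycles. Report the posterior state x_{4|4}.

x_post = [-0.0656]

step 1: x^-=[3.6828]  P^-=[1.8784]  S=[2.0584]  K=[0.9126]  nu=[-6.1928]  x^+=[-1.9684]  P^+=[0.1643]
step 2: x^-=[-2.4409]  P^-=[0.5626]  S=[0.7426]  K=[0.7576]  nu=[1.7709]  x^+=[-1.0993]  P^+=[0.1364]
step 3: x^-=[-1.3631]  P^-=[0.5197]  S=[0.6997]  K=[0.7427]  nu=[1.6531]  x^+=[-0.1353]  P^+=[0.1337]
step 4: x^-=[-0.1677]  P^-=[0.5156]  S=[0.6956]  K=[0.7412]  nu=[0.1377]  x^+=[-0.0656]  P^+=[0.1334]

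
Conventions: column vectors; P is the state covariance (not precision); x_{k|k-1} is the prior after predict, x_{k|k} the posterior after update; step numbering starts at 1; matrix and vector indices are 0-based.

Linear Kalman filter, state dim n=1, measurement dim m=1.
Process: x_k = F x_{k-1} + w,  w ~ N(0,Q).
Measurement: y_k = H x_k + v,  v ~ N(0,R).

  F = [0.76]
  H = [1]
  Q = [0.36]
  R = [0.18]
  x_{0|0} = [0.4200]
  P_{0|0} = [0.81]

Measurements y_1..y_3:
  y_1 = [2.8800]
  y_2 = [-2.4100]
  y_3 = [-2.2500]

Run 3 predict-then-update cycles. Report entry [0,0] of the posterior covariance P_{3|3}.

step 1: x^-=[0.3192]  P^-=[0.8279]  S=[1.0079]  K=[0.8214]  nu=[2.5608]  x^+=[2.4226]  P^+=[0.1479]
step 2: x^-=[1.8412]  P^-=[0.4454]  S=[0.6254]  K=[0.7122]  nu=[-4.2512]  x^+=[-1.1864]  P^+=[0.1282]
step 3: x^-=[-0.9017]  P^-=[0.4340]  S=[0.6140]  K=[0.7069]  nu=[-1.3483]  x^+=[-1.8548]  P^+=[0.1272]

P_post[0,0] = 0.1272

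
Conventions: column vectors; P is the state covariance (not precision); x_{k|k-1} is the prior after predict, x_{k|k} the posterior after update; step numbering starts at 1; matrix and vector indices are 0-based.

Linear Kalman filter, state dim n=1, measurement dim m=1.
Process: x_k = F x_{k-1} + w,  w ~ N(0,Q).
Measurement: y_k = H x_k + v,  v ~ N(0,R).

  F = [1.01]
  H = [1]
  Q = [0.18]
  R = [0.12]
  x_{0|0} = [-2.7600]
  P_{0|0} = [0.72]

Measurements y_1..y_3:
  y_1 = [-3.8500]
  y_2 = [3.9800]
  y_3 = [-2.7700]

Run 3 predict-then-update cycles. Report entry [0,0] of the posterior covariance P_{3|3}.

P_post[0,0] = 0.0827

step 1: x^-=[-2.7876]  P^-=[0.9145]  S=[1.0345]  K=[0.8840]  nu=[-1.0624]  x^+=[-3.7268]  P^+=[0.1061]
step 2: x^-=[-3.7640]  P^-=[0.2882]  S=[0.4082]  K=[0.7060]  nu=[7.7440]  x^+=[1.7035]  P^+=[0.0847]
step 3: x^-=[1.7206]  P^-=[0.2664]  S=[0.3864]  K=[0.6895]  nu=[-4.4906]  x^+=[-1.3755]  P^+=[0.0827]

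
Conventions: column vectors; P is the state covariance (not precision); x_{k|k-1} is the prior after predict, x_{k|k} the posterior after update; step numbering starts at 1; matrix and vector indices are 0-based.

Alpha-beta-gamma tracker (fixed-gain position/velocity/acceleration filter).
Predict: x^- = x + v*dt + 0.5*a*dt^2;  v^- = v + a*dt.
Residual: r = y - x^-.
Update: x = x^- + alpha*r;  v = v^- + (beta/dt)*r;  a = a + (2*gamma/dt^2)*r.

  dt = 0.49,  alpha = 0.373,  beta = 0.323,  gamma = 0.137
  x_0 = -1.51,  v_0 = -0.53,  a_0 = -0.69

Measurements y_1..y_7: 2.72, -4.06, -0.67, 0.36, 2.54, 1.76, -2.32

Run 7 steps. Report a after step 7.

a_post = -3.3996

step 1: x_pred=-1.8525  r=4.5725  x^+=-0.1470  v^+=2.1460  a^+=4.5281
step 2: x_pred=1.4482  r=-5.5082  x^+=-0.6064  v^+=0.7339  a^+=-1.7578
step 3: x_pred=-0.4578  r=-0.2122  x^+=-0.5369  v^+=-0.2673  a^+=-2.0000
step 4: x_pred=-0.9080  r=1.2680  x^+=-0.4350  v^+=-0.4114  a^+=-0.5529
step 5: x_pred=-0.7030  r=3.2430  x^+=0.5066  v^+=1.4554  a^+=3.1480
step 6: x_pred=1.5977  r=0.1623  x^+=1.6582  v^+=3.1049  a^+=3.3332
step 7: x_pred=3.5798  r=-5.8998  x^+=1.3792  v^+=0.8491  a^+=-3.3996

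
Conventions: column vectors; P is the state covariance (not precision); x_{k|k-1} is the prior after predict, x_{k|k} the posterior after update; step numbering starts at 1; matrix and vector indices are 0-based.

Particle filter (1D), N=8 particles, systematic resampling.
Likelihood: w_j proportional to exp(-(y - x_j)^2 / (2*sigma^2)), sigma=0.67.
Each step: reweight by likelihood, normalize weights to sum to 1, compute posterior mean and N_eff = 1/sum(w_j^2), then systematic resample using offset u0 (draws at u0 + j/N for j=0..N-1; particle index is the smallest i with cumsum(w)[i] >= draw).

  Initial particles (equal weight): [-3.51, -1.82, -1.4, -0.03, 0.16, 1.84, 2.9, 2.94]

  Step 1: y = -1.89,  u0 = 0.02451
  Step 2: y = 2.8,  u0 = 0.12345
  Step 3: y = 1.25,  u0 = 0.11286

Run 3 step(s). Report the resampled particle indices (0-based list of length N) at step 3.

step 1: w=[0.0292, 0.5393, 0.4150, 0.0115, 0.0050, 0.0000, 0.0000, 0.0000]  mean=-1.6644  Neff=2.1547  idx=[0, 1, 1, 1, 1, 2, 2, 2]
step 2: w=[0.0000, 0.0053, 0.0053, 0.0053, 0.0053, 0.3263, 0.3263, 0.3263]  mean=-1.4089  Neff=3.1295  idx=[5, 5, 6, 6, 6, 7, 7, 7]
step 3: w=[0.1250, 0.1250, 0.1250, 0.1250, 0.1250, 0.1250, 0.1250, 0.1250]  mean=-1.4000  Neff=8.0000  idx=[0, 1, 2, 3, 4, 5, 6, 7]

resampled_idx = [0, 1, 2, 3, 4, 5, 6, 7]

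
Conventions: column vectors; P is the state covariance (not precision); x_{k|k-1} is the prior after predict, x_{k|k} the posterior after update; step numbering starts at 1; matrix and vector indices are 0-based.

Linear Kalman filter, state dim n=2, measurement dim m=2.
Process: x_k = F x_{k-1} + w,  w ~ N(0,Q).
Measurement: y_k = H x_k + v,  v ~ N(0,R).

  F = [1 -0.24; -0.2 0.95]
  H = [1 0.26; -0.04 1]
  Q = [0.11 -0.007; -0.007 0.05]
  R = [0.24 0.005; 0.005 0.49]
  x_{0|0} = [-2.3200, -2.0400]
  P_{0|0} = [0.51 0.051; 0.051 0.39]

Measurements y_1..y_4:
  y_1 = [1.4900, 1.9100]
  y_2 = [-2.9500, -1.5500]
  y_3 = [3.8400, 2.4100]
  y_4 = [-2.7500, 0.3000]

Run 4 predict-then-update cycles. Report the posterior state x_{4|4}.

step 1: x^-=[-1.8304, -1.4740]  P^-=[0.6180 -0.1470; -0.1470 0.4030]  S=[0.8088 -0.0604; -0.0604 0.9057]  K=[0.7062 -0.1425; -0.0186 0.4502]  nu=[3.7036, 3.3108]  x^+=[0.3133, -0.0524]  P^+=[0.1841 -0.0589; -0.0589 0.2181]
step 2: x^-=[0.3259, -0.1124]  P^-=[0.3349 -0.1524; -0.1524 0.2766]  S=[0.5144 -0.0873; -0.0873 0.7794]  K=[0.5484 -0.1513; -0.0967 0.3519]  nu=[-3.2466, -1.4245]  x^+=[-1.2392, -0.2999]  P^+=[0.1479 -0.0655; -0.0655 0.1693]
step 3: x^-=[-1.1672, -0.0371]  P^-=[0.2991 -0.1405; -0.1405 0.2336]  S=[0.4818 -0.0853; -0.0853 0.7354]  K=[0.5189 -0.1472; -0.1103 0.3126]  nu=[5.0169, 2.4004]  x^+=[1.0825, 0.1600]  P^+=[0.1404 -0.0639; -0.0639 0.1501]
step 4: x^-=[1.0441, -0.0645]  P^-=[0.2897 -0.1331; -0.1331 0.2153]  S=[0.4751 -0.0823; -0.0823 0.7164]  K=[0.5122 -0.1431; -0.1111 0.2952]  nu=[-3.7773, 0.4063]  x^+=[-0.9489, 0.4752]  P^+=[0.1383 -0.0620; -0.0620 0.1416]

x_post = [-0.9489, 0.4752]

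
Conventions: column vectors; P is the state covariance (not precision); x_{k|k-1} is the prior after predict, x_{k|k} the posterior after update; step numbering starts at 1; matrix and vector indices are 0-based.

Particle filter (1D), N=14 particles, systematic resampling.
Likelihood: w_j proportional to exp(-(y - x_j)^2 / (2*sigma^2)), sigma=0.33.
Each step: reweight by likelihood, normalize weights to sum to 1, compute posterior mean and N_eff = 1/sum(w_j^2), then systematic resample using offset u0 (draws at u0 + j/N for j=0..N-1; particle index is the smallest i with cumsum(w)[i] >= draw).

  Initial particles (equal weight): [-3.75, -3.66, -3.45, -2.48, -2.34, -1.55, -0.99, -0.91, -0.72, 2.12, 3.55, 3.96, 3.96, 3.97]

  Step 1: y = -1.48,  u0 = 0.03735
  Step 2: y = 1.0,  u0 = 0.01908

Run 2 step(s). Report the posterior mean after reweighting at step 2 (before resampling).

post_mean = -0.7394

step 1: w=[0.0000, 0.0000, 0.0000, 0.0061, 0.0203, 0.5929, 0.2014, 0.1364, 0.0428, 0.0000, 0.0000, 0.0000, 0.0000, 0.0000]  mean=-1.3362  Neff=2.4211  idx=[5, 5, 5, 5, 5, 5, 5, 5, 5, 6, 6, 7, 7, 8]
step 2: w=[0.0000, 0.0000, 0.0000, 0.0000, 0.0000, 0.0000, 0.0000, 0.0000, 0.0000, 0.0091, 0.0091, 0.0382, 0.0382, 0.9055]  mean=-0.7394  Neff=1.2152  idx=[11, 12, 13, 13, 13, 13, 13, 13, 13, 13, 13, 13, 13, 13]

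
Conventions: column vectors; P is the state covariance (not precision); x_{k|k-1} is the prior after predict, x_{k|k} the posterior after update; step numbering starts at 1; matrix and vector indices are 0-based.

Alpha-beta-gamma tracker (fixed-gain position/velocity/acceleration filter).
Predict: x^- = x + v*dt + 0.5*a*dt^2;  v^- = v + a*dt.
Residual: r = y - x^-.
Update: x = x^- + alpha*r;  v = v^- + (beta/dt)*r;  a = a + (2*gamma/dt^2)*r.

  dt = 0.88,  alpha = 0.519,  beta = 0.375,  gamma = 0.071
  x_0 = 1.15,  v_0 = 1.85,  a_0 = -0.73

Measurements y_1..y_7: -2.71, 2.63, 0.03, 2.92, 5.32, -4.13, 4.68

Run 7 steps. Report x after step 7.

step 1: x_pred=2.4953  r=-5.2053  x^+=-0.2062  v^+=-1.0106  a^+=-1.6845
step 2: x_pred=-1.7478  r=4.3778  x^+=0.5243  v^+=-0.6274  a^+=-0.8817
step 3: x_pred=-0.3692  r=0.3992  x^+=-0.1620  v^+=-1.2332  a^+=-0.8085
step 4: x_pred=-1.5603  r=4.4803  x^+=0.7650  v^+=-0.0355  a^+=0.0130
step 5: x_pred=0.7388  r=4.5812  x^+=3.1164  v^+=1.9282  a^+=0.8531
step 6: x_pred=5.1435  r=-9.2735  x^+=0.3306  v^+=-1.2729  a^+=-0.8474
step 7: x_pred=-1.1177  r=5.7977  x^+=1.8913  v^+=0.4520  a^+=0.2157

x_post = 1.8913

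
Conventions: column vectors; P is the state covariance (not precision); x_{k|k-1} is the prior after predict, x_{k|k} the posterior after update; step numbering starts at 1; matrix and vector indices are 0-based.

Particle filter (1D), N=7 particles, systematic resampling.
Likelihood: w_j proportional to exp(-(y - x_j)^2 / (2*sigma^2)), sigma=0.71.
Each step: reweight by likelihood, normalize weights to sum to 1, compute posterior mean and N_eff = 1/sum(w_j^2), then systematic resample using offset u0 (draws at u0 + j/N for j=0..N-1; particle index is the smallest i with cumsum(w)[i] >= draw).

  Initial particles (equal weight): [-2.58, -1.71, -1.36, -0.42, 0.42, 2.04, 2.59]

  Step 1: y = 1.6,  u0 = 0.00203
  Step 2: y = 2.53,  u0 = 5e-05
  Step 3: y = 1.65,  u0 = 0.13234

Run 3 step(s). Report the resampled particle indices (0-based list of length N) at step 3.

resampled_idx = [1, 2, 3, 3, 4, 5, 6]

step 1: w=[0.0000, 0.0000, 0.0001, 0.0119, 0.1707, 0.5605, 0.2569]  mean=1.8752  Neff=2.4428  idx=[3, 4, 5, 5, 5, 5, 6]
step 2: w=[0.0000, 0.0029, 0.1894, 0.1894, 0.1894, 0.1894, 0.2395]  mean=2.1669  Neff=4.9792  idx=[1, 2, 3, 4, 5, 5, 6]
step 3: w=[0.0451, 0.1741, 0.1741, 0.1741, 0.1741, 0.1741, 0.0843]  mean=2.0132  Neff=6.2220  idx=[1, 2, 3, 3, 4, 5, 6]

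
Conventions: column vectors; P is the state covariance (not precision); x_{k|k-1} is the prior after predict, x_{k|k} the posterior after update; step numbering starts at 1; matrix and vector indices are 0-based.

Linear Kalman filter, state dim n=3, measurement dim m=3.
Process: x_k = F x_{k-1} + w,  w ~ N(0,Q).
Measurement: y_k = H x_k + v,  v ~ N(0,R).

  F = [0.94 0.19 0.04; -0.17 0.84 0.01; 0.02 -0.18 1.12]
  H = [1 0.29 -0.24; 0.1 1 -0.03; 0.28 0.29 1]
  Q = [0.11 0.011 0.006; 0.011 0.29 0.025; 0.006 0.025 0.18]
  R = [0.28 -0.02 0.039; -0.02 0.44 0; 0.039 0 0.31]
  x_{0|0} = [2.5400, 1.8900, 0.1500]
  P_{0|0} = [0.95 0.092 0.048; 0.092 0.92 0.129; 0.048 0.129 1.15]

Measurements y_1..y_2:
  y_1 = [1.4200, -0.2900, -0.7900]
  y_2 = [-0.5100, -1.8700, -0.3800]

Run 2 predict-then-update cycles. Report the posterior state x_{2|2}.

x_post = [0.6198, -1.3899, -0.2605]

step 1: x^-=[2.7527, 1.1573, -0.1214]  P^-=[1.0229 0.0809 0.1058; 0.0809 0.9425 0.0119; 0.1058 0.0119 1.6022]  S=[1.4689 0.4417 0.1515; 0.4417 1.4089 0.3004; 0.1515 0.3004 2.1510]  K=[0.7180 -0.1317 0.1611; 0.0380 0.6519 0.0494; -0.2350 -0.1135 0.7927]  nu=[-1.6975, -1.7262, -1.7750]  x^+=[1.4753, -0.1204, -0.9335]  P^+=[0.2466 -0.0959 0.0367; -0.0959 0.2944 -0.0417; 0.0367 -0.0417 0.2384]
step 2: x^-=[1.3266, -0.3612, -0.9944]  P^-=[0.3068 -0.0553 0.0572; -0.0553 0.5314 -0.0684; 0.0572 -0.0684 0.5078]  S=[0.6107 0.1255 0.0654; 0.1255 0.9677 0.0678; 0.0654 0.0678 0.8699]  K=[0.4604 -0.0952 0.1188; 0.0755 0.5335 0.0335; -0.1825 -0.0990 0.6008]  nu=[-1.9705, -1.6713, 0.3477]  x^+=[0.6198, -1.3899, -0.2605]  P^+=[0.1616 -0.0664 0.0288; -0.0664 0.2387 -0.0373; 0.0288 -0.0373 0.1819]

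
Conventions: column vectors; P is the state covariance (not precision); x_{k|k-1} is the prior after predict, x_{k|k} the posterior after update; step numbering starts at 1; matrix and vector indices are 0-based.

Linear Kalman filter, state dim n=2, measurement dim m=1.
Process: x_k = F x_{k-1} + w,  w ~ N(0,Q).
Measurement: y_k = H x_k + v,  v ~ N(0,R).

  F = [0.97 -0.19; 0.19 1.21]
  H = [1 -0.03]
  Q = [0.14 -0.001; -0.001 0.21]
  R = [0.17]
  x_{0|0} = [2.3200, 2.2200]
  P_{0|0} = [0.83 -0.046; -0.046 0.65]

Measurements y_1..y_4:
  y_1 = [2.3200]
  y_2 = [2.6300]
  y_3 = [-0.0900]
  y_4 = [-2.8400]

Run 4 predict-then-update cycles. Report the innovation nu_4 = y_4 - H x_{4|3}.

step 1: x^-=[1.8286, 3.1270]  P^-=[0.9614 -0.0498; -0.0498 1.1705]  S=[1.1354]  K=[0.8480; -0.0748]  nu=[0.5852]  x^+=[2.3249, 3.0832]  P^+=[0.1448 0.0222; 0.0222 1.1641]
step 2: x^-=[1.6693, 4.1724]  P^-=[0.3101 -0.2167; -0.2167 1.9298]  S=[0.4948]  K=[0.6398; -0.5549]  nu=[1.0859]  x^+=[2.3641, 3.5699]  P^+=[0.1075 -0.0410; -0.0410 1.7775]
step 3: x^-=[1.6149, 4.7688]  P^-=[0.3205 -0.4365; -0.4365 2.7975]  S=[0.5192]  K=[0.6425; -1.0024]  nu=[-1.5618]  x^+=[0.6114, 6.3343]  P^+=[0.1062 -0.1021; -0.1021 2.2758]
step 4: x^-=[-0.6104, 7.7806]  P^-=[0.3597 -0.6208; -0.6208 3.4989]  S=[0.5701]  K=[0.6636; -1.2731]  nu=[-1.9962]  x^+=[-1.9351, 10.3220]  P^+=[0.1086 -0.1392; -0.1392 2.5749]

innov = [-1.9962]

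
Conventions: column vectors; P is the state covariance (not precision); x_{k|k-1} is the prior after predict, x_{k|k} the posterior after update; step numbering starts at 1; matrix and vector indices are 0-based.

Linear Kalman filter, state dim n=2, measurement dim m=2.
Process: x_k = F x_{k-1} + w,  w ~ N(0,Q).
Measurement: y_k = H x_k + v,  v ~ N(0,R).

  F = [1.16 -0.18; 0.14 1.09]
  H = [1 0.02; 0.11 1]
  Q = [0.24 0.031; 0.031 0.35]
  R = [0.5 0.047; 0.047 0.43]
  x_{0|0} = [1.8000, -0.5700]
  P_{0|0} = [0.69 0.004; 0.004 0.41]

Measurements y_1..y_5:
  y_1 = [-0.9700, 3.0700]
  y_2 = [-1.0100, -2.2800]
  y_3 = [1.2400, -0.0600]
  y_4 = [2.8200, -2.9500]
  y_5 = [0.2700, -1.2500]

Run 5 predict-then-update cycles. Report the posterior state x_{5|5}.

step 1: x^-=[2.1906, -0.3693]  P^-=[1.1801 0.0676; 0.0676 0.8519]  S=[1.6831 0.2616; 0.2616 1.3110]  K=[0.7002 0.0108; -0.0532 0.6661]  nu=[-3.1532, 3.1983]  x^+=[0.0173, 1.9289]  P^+=[0.3507 -0.0010; -0.0010 0.2840]
step 2: x^-=[-0.3272, 2.1049]  P^-=[0.7215 0.0310; 0.0310 0.6940]  S=[1.2230 0.1713; 0.1713 1.1396]  K=[0.5893 0.0083; -0.0501 0.6195]  nu=[-0.7249, -4.3489]  x^+=[-0.7902, -0.5531]  P^+=[0.2950 -0.0012; -0.0012 0.2642]
step 3: x^-=[-0.8171, -0.7135]  P^-=[0.6461 0.0256; 0.0256 0.6693]  S=[1.1474 0.1571; 0.1571 1.1127]  K=[0.5625 0.0074; -0.0497 0.6110]  nu=[2.0714, 0.7434]  x^+=[0.3536, -0.3622]  P^+=[0.2816 -0.0013; -0.0013 0.2606]
step 4: x^-=[0.4754, -0.3453]  P^-=[0.6280 0.0240; 0.0240 0.6647]  S=[1.1292 0.1534; 0.1534 1.1075]  K=[0.5556 0.0071; -0.0498 0.6094]  nu=[2.3515, -2.6570]  x^+=[1.7631, -2.0816]  P^+=[0.2782 -0.0014; -0.0014 0.2599]
step 5: x^-=[2.4199, -2.0221]  P^-=[0.6233 0.0234; 0.0234 0.6638]  S=[1.1245 0.1523; 0.1523 1.1064]  K=[0.5538 0.0069; -0.0499 0.6091]  nu=[-2.1095, 0.5059]  x^+=[1.2552, -1.6087]  P^+=[0.2772 -0.0015; -0.0015 0.2597]

x_post = [1.2552, -1.6087]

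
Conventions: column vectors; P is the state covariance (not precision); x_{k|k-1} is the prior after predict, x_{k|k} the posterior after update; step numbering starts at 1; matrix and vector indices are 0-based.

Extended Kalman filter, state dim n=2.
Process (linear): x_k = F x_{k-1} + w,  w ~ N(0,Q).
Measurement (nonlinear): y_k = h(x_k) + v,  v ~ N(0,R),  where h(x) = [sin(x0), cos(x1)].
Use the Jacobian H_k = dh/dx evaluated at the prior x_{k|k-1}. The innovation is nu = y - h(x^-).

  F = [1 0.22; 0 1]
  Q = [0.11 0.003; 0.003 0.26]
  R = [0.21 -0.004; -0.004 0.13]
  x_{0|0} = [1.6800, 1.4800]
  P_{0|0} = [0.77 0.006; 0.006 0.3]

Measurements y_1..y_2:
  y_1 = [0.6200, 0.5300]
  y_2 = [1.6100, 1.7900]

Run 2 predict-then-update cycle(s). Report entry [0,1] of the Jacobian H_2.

step 1: x^-=[2.0056, 1.4800]  P^-=[0.8972 0.0750; 0.0750 0.5600]  H_jac=[-0.4212 0.0000; 0.0000 -0.9959]  S=[0.3692 0.0275; 0.0275 0.6854]  K=[-1.0186 -0.0682; -0.0251 -0.8127]  nu=[-0.2870, 0.4393]  x^+=[2.2679, 1.1302]  P^+=[0.5071 0.0048; 0.0048 0.1060]
step 2: x^-=[2.5166, 1.1302]  P^-=[0.6244 0.0311; 0.0311 0.3660]  H_jac=[-0.8110 0.0000; 0.0000 -0.9045]  S=[0.6206 0.0188; 0.0188 0.4294]  K=[-0.8150 -0.0298; -0.0173 -0.7701]  nu=[1.0249, 1.3635]  x^+=[1.6407, 0.0624]  P^+=[0.2109 0.0007; 0.0007 0.1106]

H_jac[0,1] = 0.0000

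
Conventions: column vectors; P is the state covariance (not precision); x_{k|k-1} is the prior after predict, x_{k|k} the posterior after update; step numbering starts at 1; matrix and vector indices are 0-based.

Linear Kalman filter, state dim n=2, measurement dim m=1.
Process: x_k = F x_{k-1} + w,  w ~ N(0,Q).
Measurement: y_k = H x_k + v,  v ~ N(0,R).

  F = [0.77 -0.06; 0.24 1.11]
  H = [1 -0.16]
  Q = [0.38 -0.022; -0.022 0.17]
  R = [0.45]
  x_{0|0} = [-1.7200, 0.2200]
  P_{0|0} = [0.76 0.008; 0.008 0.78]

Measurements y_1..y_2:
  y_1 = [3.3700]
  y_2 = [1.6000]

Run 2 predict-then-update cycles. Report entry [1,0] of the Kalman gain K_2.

K[1,0] = -0.1880

step 1: x^-=[-1.3376, -0.1686]  P^-=[0.8327 0.0732; 0.0732 1.1791]  S=[1.2894]  K=[0.6367; -0.0895]  nu=[4.6806]  x^+=[1.6425, -0.5876]  P^+=[0.3100 0.1467; 0.1467 1.1687]
step 2: x^-=[1.3000, -0.2581]  P^-=[0.5544 0.0807; 0.0807 1.7060]  S=[1.0223]  K=[0.5297; -0.1880]  nu=[0.2587]  x^+=[1.4370, -0.3067]  P^+=[0.2676 0.1826; 0.1826 1.6699]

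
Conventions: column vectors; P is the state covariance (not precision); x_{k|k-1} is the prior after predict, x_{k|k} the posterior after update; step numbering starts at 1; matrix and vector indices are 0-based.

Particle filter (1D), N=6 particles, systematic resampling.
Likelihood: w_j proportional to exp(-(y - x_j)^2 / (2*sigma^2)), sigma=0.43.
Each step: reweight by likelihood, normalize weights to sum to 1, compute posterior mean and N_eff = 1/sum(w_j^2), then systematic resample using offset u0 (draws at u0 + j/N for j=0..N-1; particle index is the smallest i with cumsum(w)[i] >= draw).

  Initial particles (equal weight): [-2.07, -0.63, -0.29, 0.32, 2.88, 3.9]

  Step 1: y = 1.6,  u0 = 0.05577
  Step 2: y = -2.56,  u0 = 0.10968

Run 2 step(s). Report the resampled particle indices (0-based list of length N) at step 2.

resampled_idx = [0, 0, 1, 1, 2, 2]

step 1: w=[0.0000, 0.0001, 0.0027, 0.4986, 0.4986, 0.0000]  mean=1.5949  Neff=2.0110  idx=[3, 3, 3, 4, 4, 4]
step 2: w=[0.3333, 0.3333, 0.3333, 0.0000, 0.0000, 0.0000]  mean=0.3200  Neff=3.0000  idx=[0, 0, 1, 1, 2, 2]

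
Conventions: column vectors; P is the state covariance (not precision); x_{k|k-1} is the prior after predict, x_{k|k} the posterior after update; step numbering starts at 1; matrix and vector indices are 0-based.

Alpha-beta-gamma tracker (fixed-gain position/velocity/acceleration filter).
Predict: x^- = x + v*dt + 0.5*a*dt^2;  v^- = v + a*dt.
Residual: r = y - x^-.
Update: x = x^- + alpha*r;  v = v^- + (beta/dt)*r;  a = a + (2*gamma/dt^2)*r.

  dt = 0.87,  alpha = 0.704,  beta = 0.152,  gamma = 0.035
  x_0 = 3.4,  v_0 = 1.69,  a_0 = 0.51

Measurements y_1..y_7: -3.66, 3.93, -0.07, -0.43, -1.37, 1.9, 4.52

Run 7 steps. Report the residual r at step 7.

step 1: x_pred=5.0633  r=-8.7233  x^+=-1.0779  v^+=0.6096  a^+=-0.2968
step 2: x_pred=-0.6598  r=4.5898  x^+=2.5714  v^+=1.1534  a^+=0.1277
step 3: x_pred=3.6232  r=-3.6932  x^+=1.0232  v^+=0.6192  a^+=-0.2138
step 4: x_pred=1.4810  r=-1.9110  x^+=0.1357  v^+=0.0993  a^+=-0.3906
step 5: x_pred=0.0743  r=-1.4443  x^+=-0.9425  v^+=-0.4928  a^+=-0.5241
step 6: x_pred=-1.5696  r=3.4696  x^+=0.8730  v^+=-0.3426  a^+=-0.2033
step 7: x_pred=0.4980  r=4.0220  x^+=3.3295  v^+=0.1833  a^+=0.1687

resid = 4.0220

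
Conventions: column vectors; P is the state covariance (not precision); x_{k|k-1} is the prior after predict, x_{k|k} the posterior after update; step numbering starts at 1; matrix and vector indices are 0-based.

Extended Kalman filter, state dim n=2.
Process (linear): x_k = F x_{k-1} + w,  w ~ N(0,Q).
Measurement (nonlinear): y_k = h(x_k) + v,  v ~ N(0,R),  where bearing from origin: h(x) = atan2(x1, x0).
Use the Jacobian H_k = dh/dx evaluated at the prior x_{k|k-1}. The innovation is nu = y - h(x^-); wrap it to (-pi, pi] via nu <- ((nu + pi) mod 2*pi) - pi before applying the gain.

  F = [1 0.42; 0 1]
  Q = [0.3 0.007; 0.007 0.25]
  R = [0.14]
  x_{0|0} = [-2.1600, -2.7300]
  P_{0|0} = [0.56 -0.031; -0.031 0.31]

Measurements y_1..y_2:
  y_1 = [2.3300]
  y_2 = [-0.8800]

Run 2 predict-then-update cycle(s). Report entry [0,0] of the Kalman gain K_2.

step 1: x^-=[-3.3066, -2.7300]  P^-=[0.8886 0.1062; 0.1062 0.5600]  H_jac=[0.1485 -0.1798]  S=[0.1720]  K=[0.6560; -0.4938]  nu=[-1.5018]  x^+=[-4.2917, -1.9885]  P^+=[0.8146 0.1619; 0.1619 0.5181]
step 2: x^-=[-5.1269, -1.9885]  P^-=[1.3420 0.3865; 0.3865 0.7681]  H_jac=[0.0658 -0.1695]  S=[0.1593]  K=[0.1427; -0.6581]  nu=[1.8916]  x^+=[-4.8570, -3.2333]  P^+=[1.3388 0.4015; 0.4015 0.6991]

K[0,0] = 0.1427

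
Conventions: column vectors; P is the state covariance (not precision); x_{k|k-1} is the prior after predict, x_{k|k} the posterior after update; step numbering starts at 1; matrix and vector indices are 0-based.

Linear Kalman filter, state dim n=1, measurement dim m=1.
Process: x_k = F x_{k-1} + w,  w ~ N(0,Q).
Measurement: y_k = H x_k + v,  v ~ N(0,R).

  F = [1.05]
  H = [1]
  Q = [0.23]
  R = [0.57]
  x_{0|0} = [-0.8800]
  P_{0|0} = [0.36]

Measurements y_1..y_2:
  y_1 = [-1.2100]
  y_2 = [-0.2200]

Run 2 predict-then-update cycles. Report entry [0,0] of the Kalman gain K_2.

step 1: x^-=[-0.9240]  P^-=[0.6269]  S=[1.1969]  K=[0.5238]  nu=[-0.2860]  x^+=[-1.0738]  P^+=[0.2985]
step 2: x^-=[-1.1275]  P^-=[0.5591]  S=[1.1291]  K=[0.4952]  nu=[0.9075]  x^+=[-0.6781]  P^+=[0.2823]

K[0,0] = 0.4952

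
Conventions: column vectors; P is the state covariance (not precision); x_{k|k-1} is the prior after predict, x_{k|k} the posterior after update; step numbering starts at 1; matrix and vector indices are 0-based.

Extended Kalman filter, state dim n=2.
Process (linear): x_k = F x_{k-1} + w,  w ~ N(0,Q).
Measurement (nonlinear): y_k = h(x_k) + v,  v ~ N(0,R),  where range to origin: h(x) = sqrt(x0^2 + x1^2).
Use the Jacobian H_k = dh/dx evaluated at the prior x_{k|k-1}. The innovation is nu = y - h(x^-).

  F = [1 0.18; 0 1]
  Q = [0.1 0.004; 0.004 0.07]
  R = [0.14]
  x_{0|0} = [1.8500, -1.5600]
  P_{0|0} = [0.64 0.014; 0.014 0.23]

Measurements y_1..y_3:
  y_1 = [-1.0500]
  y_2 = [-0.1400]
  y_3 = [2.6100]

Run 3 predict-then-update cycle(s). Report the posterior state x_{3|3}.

step 1: x^-=[1.5692, -1.5600]  P^-=[0.7525 0.0594; 0.0594 0.3000]  H_jac=[0.7092 -0.7050]  S=[0.6082]  K=[0.8086; -0.2785]  nu=[-3.2627]  x^+=[-1.0690, -0.6513]  P^+=[0.3548 0.1964; 0.1964 0.2528]
step 2: x^-=[-1.1863, -0.6513]  P^-=[0.5337 0.2459; 0.2459 0.3228]  H_jac=[-0.8766 -0.4813]  S=[0.8323]  K=[-0.7043; -0.4456]  nu=[-1.4933]  x^+=[-0.1346, 0.0141]  P^+=[0.1209 -0.0153; -0.0153 0.1576]
step 3: x^-=[-0.1320, 0.0141]  P^-=[0.2205 0.0170; 0.0170 0.2276]  H_jac=[-0.9943 0.1063]  S=[0.3570]  K=[-0.6091; 0.0203]  nu=[2.4772]  x^+=[-1.6409, 0.0645]  P^+=[0.0881 0.0214; 0.0214 0.2274]

x_post = [-1.6409, 0.0645]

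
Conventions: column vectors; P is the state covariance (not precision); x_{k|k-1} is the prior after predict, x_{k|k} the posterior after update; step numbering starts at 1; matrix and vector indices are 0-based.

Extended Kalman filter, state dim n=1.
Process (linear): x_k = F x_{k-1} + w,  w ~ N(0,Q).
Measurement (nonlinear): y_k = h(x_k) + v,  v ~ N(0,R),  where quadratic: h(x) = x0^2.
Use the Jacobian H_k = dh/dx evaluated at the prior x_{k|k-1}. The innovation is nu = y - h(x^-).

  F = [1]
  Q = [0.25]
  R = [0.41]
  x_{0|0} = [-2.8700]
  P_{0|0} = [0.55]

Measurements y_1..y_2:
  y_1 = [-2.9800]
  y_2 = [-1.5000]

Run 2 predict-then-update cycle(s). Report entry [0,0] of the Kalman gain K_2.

K[0,0] = -0.3679

step 1: x^-=[-2.8700]  P^-=[0.8000]  H_jac=[-5.7400]  S=[26.7681]  K=[-0.1715]  nu=[-11.2169]  x^+=[-0.9458]  P^+=[0.0123]
step 2: x^-=[-0.9458]  P^-=[0.2623]  H_jac=[-1.8915]  S=[1.3483]  K=[-0.3679]  nu=[-2.3945]  x^+=[-0.0648]  P^+=[0.0797]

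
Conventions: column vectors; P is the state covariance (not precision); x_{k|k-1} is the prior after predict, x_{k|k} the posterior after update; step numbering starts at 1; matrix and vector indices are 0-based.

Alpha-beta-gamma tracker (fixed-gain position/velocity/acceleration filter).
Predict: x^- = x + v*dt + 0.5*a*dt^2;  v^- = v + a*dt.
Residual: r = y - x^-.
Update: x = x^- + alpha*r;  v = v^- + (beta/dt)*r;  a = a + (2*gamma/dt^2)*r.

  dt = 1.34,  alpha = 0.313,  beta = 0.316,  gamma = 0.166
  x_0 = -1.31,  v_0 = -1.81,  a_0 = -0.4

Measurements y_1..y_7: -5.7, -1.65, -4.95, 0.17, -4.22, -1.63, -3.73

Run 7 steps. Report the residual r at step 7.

step 1: x_pred=-4.0945  r=-1.6055  x^+=-4.5970  v^+=-2.7246  a^+=-0.6968
step 2: x_pred=-8.8736  r=7.2236  x^+=-6.6126  v^+=-1.9549  a^+=0.6388
step 3: x_pred=-8.6587  r=3.7087  x^+=-7.4979  v^+=-0.2243  a^+=1.3245
step 4: x_pred=-6.6094  r=6.7794  x^+=-4.4874  v^+=3.1492  a^+=2.5780
step 5: x_pred=2.0470  r=-6.2670  x^+=0.0854  v^+=5.1258  a^+=1.4192
step 6: x_pred=8.2282  r=-9.8582  x^+=5.1426  v^+=4.7028  a^+=-0.4035
step 7: x_pred=11.0821  r=-14.8121  x^+=6.4459  v^+=0.6691  a^+=-3.1422

resid = -14.8121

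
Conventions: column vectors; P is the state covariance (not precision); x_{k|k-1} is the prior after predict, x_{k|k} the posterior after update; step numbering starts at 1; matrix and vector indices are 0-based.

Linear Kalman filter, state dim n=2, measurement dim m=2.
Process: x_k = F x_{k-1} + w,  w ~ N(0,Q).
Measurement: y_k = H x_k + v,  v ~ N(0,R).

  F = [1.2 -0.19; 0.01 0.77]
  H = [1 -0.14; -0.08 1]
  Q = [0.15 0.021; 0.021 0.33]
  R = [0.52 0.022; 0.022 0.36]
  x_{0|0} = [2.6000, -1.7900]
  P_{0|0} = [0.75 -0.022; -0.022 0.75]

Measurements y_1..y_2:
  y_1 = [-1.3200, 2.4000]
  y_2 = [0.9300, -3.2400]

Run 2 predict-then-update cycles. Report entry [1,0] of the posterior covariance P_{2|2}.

step 1: x^-=[3.4601, -1.3523]  P^-=[1.2671 -0.1000; -0.1000 0.7744]  S=[1.8303 -0.2889; -0.2889 1.1585]  K=[0.7001 0.0008; -0.0076 0.6735]  nu=[-4.9694, 4.0291]  x^+=[-0.0158, 1.3988]  P^+=[0.3704 0.0453; 0.0453 0.2459]
step 2: x^-=[-0.2847, 1.0769]  P^-=[0.6716 0.0312; 0.0312 0.4765]  S=[1.1922 -0.0668; -0.0668 0.8358]  K=[0.5607 0.0179; 0.0021 0.5673]  nu=[1.3655, -4.3397]  x^+=[0.4030, -1.3822]  P^+=[0.2979 0.0426; 0.0426 0.2077]

P_post[1,0] = 0.0426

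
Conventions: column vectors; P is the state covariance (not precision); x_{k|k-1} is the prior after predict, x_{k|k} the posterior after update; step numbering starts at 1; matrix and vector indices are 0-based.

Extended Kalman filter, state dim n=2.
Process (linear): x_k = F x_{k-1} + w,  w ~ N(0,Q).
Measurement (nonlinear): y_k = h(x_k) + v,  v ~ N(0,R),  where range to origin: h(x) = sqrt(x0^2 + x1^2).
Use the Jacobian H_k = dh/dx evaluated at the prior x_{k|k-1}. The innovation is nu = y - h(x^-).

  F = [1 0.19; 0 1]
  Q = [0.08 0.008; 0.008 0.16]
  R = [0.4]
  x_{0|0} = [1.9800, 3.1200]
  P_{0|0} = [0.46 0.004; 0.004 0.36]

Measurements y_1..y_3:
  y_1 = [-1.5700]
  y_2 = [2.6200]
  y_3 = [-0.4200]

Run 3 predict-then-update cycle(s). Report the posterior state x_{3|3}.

step 1: x^-=[2.5728, 3.1200]  P^-=[0.5545 0.0804; 0.0804 0.5200]  H_jac=[0.6362 0.7715]  S=[1.0129]  K=[0.4095; 0.4466]  nu=[-5.6140]  x^+=[0.2737, 0.6129]  P^+=[0.3846 -0.1048; -0.1048 0.3180]
step 2: x^-=[0.3901, 0.6129]  P^-=[0.4363 -0.0364; -0.0364 0.4780]  H_jac=[0.5370 0.8436]  S=[0.8330]  K=[0.2444; 0.4606]  nu=[1.8935]  x^+=[0.8528, 1.4851]  P^+=[0.3865 -0.1302; -0.1302 0.3013]
step 3: x^-=[1.1350, 1.4851]  P^-=[0.4279 -0.0649; -0.0649 0.4613]  H_jac=[0.6072 0.7945]  S=[0.7863]  K=[0.2649; 0.4159]  nu=[-2.2891]  x^+=[0.5287, 0.5329]  P^+=[0.3728 -0.1516; -0.1516 0.3252]

x_post = [0.5287, 0.5329]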